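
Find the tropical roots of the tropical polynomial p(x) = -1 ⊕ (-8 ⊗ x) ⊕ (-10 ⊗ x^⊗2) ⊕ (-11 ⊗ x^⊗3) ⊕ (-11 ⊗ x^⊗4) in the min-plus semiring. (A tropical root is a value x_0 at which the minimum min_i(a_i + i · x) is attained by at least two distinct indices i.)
Roots: {0, 1, 2, 7}

Each tropical root is a break point of the lower envelope of the lines y = a_i + i · x (there are 5 lines, with slopes 0, 1, ..., 4). Only the lines that attain the minimum somewhere contribute to roots; other lines are dominated. Here the surviving (envelope) indices are i = 4, i = 3, i = 2, i = 1, i = 0.
Intersections between consecutive envelope lines give the roots: for adjacent envelope indices i < j the intersection is x = (a_i − a_j) / (j − i). Reading off the sorted break points: {0, 1, 2, 7}.
Verification: at each break x_0, at least two indices attain the minimum of min_i(a_i + i · x_0).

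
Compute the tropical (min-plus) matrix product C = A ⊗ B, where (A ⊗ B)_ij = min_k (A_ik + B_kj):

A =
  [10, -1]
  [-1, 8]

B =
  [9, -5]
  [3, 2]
A ⊗ B =
  [2, 1]
  [8, -6]

Apply the min-plus product entry-by-entry:
  C[0][0] = min over k of (A[0][0] + B[0][0] = 10 + 9 = 19, A[0][1] + B[1][0] = -1 + 3 = 2) = 2 (attained at k = 1)
  C[0][1] = min over k of (A[0][0] + B[0][1] = 10 + -5 = 5, A[0][1] + B[1][1] = -1 + 2 = 1) = 1 (attained at k = 1)
  C[1][0] = min over k of (A[1][0] + B[0][0] = -1 + 9 = 8, A[1][1] + B[1][0] = 8 + 3 = 11) = 8 (attained at k = 0)
  C[1][1] = min over k of (A[1][0] + B[0][1] = -1 + -5 = -6, A[1][1] + B[1][1] = 8 + 2 = 10) = -6 (attained at k = 0)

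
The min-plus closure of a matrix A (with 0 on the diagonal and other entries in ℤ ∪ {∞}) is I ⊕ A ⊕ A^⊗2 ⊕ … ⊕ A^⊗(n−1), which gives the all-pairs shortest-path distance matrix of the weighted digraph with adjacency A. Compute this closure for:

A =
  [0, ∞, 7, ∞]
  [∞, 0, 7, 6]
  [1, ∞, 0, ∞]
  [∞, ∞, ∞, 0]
Closure =
  [0, ∞, 7, ∞]
  [8, 0, 7, 6]
  [1, ∞, 0, ∞]
  [∞, ∞, ∞, 0]

This is the Floyd-Warshall all-pairs shortest-path computation. For each intermediate vertex k = 0, 1, …, 3, update dist[i][j] ← min(dist[i][j], dist[i][k] + dist[k][j]). The final matrix gives, for each (i, j), the minimum total weight of any directed path from i to j (possibly empty when i = j).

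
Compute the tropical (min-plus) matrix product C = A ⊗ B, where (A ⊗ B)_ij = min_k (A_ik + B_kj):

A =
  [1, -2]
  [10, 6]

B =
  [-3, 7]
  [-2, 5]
A ⊗ B =
  [-4, 3]
  [4, 11]

Apply the min-plus product entry-by-entry:
  C[0][0] = min over k of (A[0][0] + B[0][0] = 1 + -3 = -2, A[0][1] + B[1][0] = -2 + -2 = -4) = -4 (attained at k = 1)
  C[0][1] = min over k of (A[0][0] + B[0][1] = 1 + 7 = 8, A[0][1] + B[1][1] = -2 + 5 = 3) = 3 (attained at k = 1)
  C[1][0] = min over k of (A[1][0] + B[0][0] = 10 + -3 = 7, A[1][1] + B[1][0] = 6 + -2 = 4) = 4 (attained at k = 1)
  C[1][1] = min over k of (A[1][0] + B[0][1] = 10 + 7 = 17, A[1][1] + B[1][1] = 6 + 5 = 11) = 11 (attained at k = 1)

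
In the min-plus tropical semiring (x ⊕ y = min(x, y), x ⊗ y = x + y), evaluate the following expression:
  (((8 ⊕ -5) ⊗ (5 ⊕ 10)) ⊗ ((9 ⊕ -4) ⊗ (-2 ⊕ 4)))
(((8 ⊕ -5) ⊗ (5 ⊕ 10)) ⊗ ((9 ⊕ -4) ⊗ (-2 ⊕ 4))) = -6

Expand innermost to outermost. Recall ⊕ takes the minimum of its arguments and ⊗ takes their sum. Working out the expression (((8 ⊕ -5) ⊗ (5 ⊕ 10)) ⊗ ((9 ⊕ -4) ⊗ (-2 ⊕ 4))) gives -6.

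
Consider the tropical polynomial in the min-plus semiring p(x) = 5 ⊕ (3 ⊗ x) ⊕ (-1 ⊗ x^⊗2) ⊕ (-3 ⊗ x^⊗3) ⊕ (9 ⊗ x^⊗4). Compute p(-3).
p(-3) = -12

A tropical monomial a ⊗ x^⊗i evaluates to a + i · x. Evaluating each term at x = -3:
  Term 0 contributes 5 + 0 · -3 = 5
  Term 1 contributes 3 + 1 · -3 = 0
  Term 2 contributes -1 + 2 · -3 = -7
  Term 3 contributes -3 + 3 · -3 = -12
  Term 4 contributes 9 + 4 · -3 = -3
p(-3) = ⊕ of these = min[5, 0, -7, -12, -3] = -12.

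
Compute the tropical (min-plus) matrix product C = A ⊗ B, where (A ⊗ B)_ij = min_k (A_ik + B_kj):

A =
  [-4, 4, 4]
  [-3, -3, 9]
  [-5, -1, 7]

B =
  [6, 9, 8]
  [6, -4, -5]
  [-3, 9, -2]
A ⊗ B =
  [1, 0, -1]
  [3, -7, -8]
  [1, -5, -6]

Apply the min-plus product entry-by-entry:
  C[0][0] = min over k of (A[0][0] + B[0][0] = -4 + 6 = 2, A[0][1] + B[1][0] = 4 + 6 = 10, A[0][2] + B[2][0] = 4 + -3 = 1) = 1 (attained at k = 2)
  C[0][1] = min over k of (A[0][0] + B[0][1] = -4 + 9 = 5, A[0][1] + B[1][1] = 4 + -4 = 0, A[0][2] + B[2][1] = 4 + 9 = 13) = 0 (attained at k = 1)
  C[0][2] = min over k of (A[0][0] + B[0][2] = -4 + 8 = 4, A[0][1] + B[1][2] = 4 + -5 = -1, A[0][2] + B[2][2] = 4 + -2 = 2) = -1 (attained at k = 1)
  C[1][0] = min over k of (A[1][0] + B[0][0] = -3 + 6 = 3, A[1][1] + B[1][0] = -3 + 6 = 3, A[1][2] + B[2][0] = 9 + -3 = 6) = 3 (attained at k = 0)
  C[1][1] = min over k of (A[1][0] + B[0][1] = -3 + 9 = 6, A[1][1] + B[1][1] = -3 + -4 = -7, A[1][2] + B[2][1] = 9 + 9 = 18) = -7 (attained at k = 1)
  C[1][2] = min over k of (A[1][0] + B[0][2] = -3 + 8 = 5, A[1][1] + B[1][2] = -3 + -5 = -8, A[1][2] + B[2][2] = 9 + -2 = 7) = -8 (attained at k = 1)
  C[2][0] = min over k of (A[2][0] + B[0][0] = -5 + 6 = 1, A[2][1] + B[1][0] = -1 + 6 = 5, A[2][2] + B[2][0] = 7 + -3 = 4) = 1 (attained at k = 0)
  C[2][1] = min over k of (A[2][0] + B[0][1] = -5 + 9 = 4, A[2][1] + B[1][1] = -1 + -4 = -5, A[2][2] + B[2][1] = 7 + 9 = 16) = -5 (attained at k = 1)
  C[2][2] = min over k of (A[2][0] + B[0][2] = -5 + 8 = 3, A[2][1] + B[1][2] = -1 + -5 = -6, A[2][2] + B[2][2] = 7 + -2 = 5) = -6 (attained at k = 1)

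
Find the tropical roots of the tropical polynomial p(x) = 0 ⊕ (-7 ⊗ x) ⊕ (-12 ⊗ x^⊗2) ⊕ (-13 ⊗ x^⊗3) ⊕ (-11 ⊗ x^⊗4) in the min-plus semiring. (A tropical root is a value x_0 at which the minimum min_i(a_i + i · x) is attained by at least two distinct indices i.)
Roots: {-2, 1, 5, 7}

Each tropical root is a break point of the lower envelope of the lines y = a_i + i · x (there are 5 lines, with slopes 0, 1, ..., 4). Only the lines that attain the minimum somewhere contribute to roots; other lines are dominated. Here the surviving (envelope) indices are i = 4, i = 3, i = 2, i = 1, i = 0.
Intersections between consecutive envelope lines give the roots: for adjacent envelope indices i < j the intersection is x = (a_i − a_j) / (j − i). Reading off the sorted break points: {-2, 1, 5, 7}.
Verification: at each break x_0, at least two indices attain the minimum of min_i(a_i + i · x_0).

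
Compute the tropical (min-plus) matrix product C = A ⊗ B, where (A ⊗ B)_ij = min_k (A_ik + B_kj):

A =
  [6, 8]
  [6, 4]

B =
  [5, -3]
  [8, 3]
A ⊗ B =
  [11, 3]
  [11, 3]

Apply the min-plus product entry-by-entry:
  C[0][0] = min over k of (A[0][0] + B[0][0] = 6 + 5 = 11, A[0][1] + B[1][0] = 8 + 8 = 16) = 11 (attained at k = 0)
  C[0][1] = min over k of (A[0][0] + B[0][1] = 6 + -3 = 3, A[0][1] + B[1][1] = 8 + 3 = 11) = 3 (attained at k = 0)
  C[1][0] = min over k of (A[1][0] + B[0][0] = 6 + 5 = 11, A[1][1] + B[1][0] = 4 + 8 = 12) = 11 (attained at k = 0)
  C[1][1] = min over k of (A[1][0] + B[0][1] = 6 + -3 = 3, A[1][1] + B[1][1] = 4 + 3 = 7) = 3 (attained at k = 0)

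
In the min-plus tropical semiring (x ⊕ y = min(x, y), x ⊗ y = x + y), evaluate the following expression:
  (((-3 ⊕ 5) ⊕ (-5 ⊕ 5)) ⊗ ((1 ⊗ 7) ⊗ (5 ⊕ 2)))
(((-3 ⊕ 5) ⊕ (-5 ⊕ 5)) ⊗ ((1 ⊗ 7) ⊗ (5 ⊕ 2))) = 5

Expand innermost to outermost. Recall ⊕ takes the minimum of its arguments and ⊗ takes their sum. Working out the expression (((-3 ⊕ 5) ⊕ (-5 ⊕ 5)) ⊗ ((1 ⊗ 7) ⊗ (5 ⊕ 2))) gives 5.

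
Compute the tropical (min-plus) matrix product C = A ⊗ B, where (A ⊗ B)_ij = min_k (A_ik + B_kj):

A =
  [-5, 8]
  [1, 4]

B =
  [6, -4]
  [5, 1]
A ⊗ B =
  [1, -9]
  [7, -3]

Apply the min-plus product entry-by-entry:
  C[0][0] = min over k of (A[0][0] + B[0][0] = -5 + 6 = 1, A[0][1] + B[1][0] = 8 + 5 = 13) = 1 (attained at k = 0)
  C[0][1] = min over k of (A[0][0] + B[0][1] = -5 + -4 = -9, A[0][1] + B[1][1] = 8 + 1 = 9) = -9 (attained at k = 0)
  C[1][0] = min over k of (A[1][0] + B[0][0] = 1 + 6 = 7, A[1][1] + B[1][0] = 4 + 5 = 9) = 7 (attained at k = 0)
  C[1][1] = min over k of (A[1][0] + B[0][1] = 1 + -4 = -3, A[1][1] + B[1][1] = 4 + 1 = 5) = -3 (attained at k = 0)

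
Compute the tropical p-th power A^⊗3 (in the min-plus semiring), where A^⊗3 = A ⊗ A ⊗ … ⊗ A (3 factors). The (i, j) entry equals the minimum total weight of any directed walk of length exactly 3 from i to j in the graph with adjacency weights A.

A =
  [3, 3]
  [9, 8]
A^⊗3 =
  [9, 9]
  [15, 15]

Each entry (A^⊗3)_ij equals the minimum over all length-3 walks i = v_0 → v_1 → … → v_3 = j of Σ_t A[v_t][v_{t+1}]. For example, for (i, j) = (0, 1) we minimise over 4 possible intermediate vertex sequences; the minimum is 9, attained along the walk 0 → 0 → 0 → 1.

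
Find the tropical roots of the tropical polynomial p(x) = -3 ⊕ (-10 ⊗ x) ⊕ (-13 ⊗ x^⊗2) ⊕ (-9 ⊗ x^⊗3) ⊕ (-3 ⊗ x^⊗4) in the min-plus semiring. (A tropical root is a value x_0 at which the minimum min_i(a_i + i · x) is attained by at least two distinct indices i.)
Roots: {-6, -4, 3, 7}

Each tropical root is a break point of the lower envelope of the lines y = a_i + i · x (there are 5 lines, with slopes 0, 1, ..., 4). Only the lines that attain the minimum somewhere contribute to roots; other lines are dominated. Here the surviving (envelope) indices are i = 4, i = 3, i = 2, i = 1, i = 0.
Intersections between consecutive envelope lines give the roots: for adjacent envelope indices i < j the intersection is x = (a_i − a_j) / (j − i). Reading off the sorted break points: {-6, -4, 3, 7}.
Verification: at each break x_0, at least two indices attain the minimum of min_i(a_i + i · x_0).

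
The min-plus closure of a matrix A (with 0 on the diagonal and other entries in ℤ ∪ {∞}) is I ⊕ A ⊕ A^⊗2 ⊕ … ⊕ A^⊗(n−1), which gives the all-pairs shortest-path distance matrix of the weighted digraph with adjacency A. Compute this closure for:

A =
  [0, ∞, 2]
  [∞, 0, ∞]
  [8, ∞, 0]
Closure =
  [0, ∞, 2]
  [∞, 0, ∞]
  [8, ∞, 0]

This is the Floyd-Warshall all-pairs shortest-path computation. For each intermediate vertex k = 0, 1, …, 2, update dist[i][j] ← min(dist[i][j], dist[i][k] + dist[k][j]). The final matrix gives, for each (i, j), the minimum total weight of any directed path from i to j (possibly empty when i = j).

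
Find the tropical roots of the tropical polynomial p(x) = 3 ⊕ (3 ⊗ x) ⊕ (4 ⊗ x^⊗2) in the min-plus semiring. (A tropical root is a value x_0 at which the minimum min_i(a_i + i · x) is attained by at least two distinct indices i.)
Roots: {-1, 0}

Each tropical root is a break point of the lower envelope of the lines y = a_i + i · x (there are 3 lines, with slopes 0, 1, ..., 2). Only the lines that attain the minimum somewhere contribute to roots; other lines are dominated. Here the surviving (envelope) indices are i = 2, i = 1, i = 0.
Intersections between consecutive envelope lines give the roots: for adjacent envelope indices i < j the intersection is x = (a_i − a_j) / (j − i). Reading off the sorted break points: {-1, 0}.
Verification: at each break x_0, at least two indices attain the minimum of min_i(a_i + i · x_0).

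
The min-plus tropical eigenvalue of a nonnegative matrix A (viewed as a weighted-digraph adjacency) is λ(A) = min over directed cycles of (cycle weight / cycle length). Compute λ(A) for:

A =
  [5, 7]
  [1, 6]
λ(A) = 4

Enumerate directed cycles and compute their means (weight / length). Sample:
  cycle 0 → 0: weight = 5, length = 1, mean = 5/1 ≈ 5.000
  cycle 1 → 1: weight = 6, length = 1, mean = 6/1 ≈ 6.000
  cycle 0 → 1 → 0: weight = 8, length = 2, mean = 8/2 ≈ 4.000
  cycle 1 → 0 → 1: weight = 8, length = 2, mean = 8/2 ≈ 4.000
Minimum mean = 4.000, attained e.g. along the cycle 0 → 1 → 0 with weight 8 and length 2. So λ(A) = 8/2 = 4.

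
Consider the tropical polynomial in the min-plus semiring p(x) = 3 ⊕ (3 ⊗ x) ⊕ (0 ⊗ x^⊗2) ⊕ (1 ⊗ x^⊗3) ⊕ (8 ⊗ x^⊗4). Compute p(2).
p(2) = 3

A tropical monomial a ⊗ x^⊗i evaluates to a + i · x. Evaluating each term at x = 2:
  Term 0 contributes 3 + 0 · 2 = 3
  Term 1 contributes 3 + 1 · 2 = 5
  Term 2 contributes 0 + 2 · 2 = 4
  Term 3 contributes 1 + 3 · 2 = 7
  Term 4 contributes 8 + 4 · 2 = 16
p(2) = ⊕ of these = min[3, 5, 4, 7, 16] = 3.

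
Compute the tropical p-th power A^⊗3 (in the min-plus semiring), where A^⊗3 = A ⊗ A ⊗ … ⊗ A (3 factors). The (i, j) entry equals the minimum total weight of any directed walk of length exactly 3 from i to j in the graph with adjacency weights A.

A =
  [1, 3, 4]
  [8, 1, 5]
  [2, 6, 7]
A^⊗3 =
  [3, 5, 6]
  [8, 3, 7]
  [4, 6, 7]

Each entry (A^⊗3)_ij equals the minimum over all length-3 walks i = v_0 → v_1 → … → v_3 = j of Σ_t A[v_t][v_{t+1}]. For example, for (i, j) = (0, 2) we minimise over 9 possible intermediate vertex sequences; the minimum is 6, attained along the walk 0 → 0 → 0 → 2.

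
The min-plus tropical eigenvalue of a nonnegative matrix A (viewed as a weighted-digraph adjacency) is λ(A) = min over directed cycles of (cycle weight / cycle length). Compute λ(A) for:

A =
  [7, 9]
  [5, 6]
λ(A) = 6

Enumerate directed cycles and compute their means (weight / length). Sample:
  cycle 0 → 0: weight = 7, length = 1, mean = 7/1 ≈ 7.000
  cycle 1 → 1: weight = 6, length = 1, mean = 6/1 ≈ 6.000
  cycle 0 → 1 → 0: weight = 14, length = 2, mean = 14/2 ≈ 7.000
  cycle 1 → 0 → 1: weight = 14, length = 2, mean = 14/2 ≈ 7.000
Minimum mean = 6.000, attained e.g. along the cycle 1 → 1 with weight 6 and length 1. So λ(A) = 6/1 = 6.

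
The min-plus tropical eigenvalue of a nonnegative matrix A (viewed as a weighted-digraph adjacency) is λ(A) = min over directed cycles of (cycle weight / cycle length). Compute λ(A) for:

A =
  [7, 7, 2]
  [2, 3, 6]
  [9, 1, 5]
λ(A) = 5/3

Enumerate directed cycles and compute their means (weight / length). Sample:
  cycle 0 → 0: weight = 7, length = 1, mean = 7/1 ≈ 7.000
  cycle 1 → 1: weight = 3, length = 1, mean = 3/1 ≈ 3.000
  cycle 2 → 2: weight = 5, length = 1, mean = 5/1 ≈ 5.000
  cycle 0 → 1 → 0: weight = 9, length = 2, mean = 9/2 ≈ 4.500
  cycle 0 → 2 → 0: weight = 11, length = 2, mean = 11/2 ≈ 5.500
  cycle 1 → 0 → 1: weight = 9, length = 2, mean = 9/2 ≈ 4.500
Minimum mean = 1.667, attained e.g. along the cycle 0 → 2 → 1 → 0 with weight 5 and length 3. So λ(A) = 5/3 = 5/3.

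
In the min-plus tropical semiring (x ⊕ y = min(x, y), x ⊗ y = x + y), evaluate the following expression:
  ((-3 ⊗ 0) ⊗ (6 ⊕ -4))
((-3 ⊗ 0) ⊗ (6 ⊕ -4)) = -7

Expand innermost to outermost. Recall ⊕ takes the minimum of its arguments and ⊗ takes their sum. Working out the expression ((-3 ⊗ 0) ⊗ (6 ⊕ -4)) gives -7.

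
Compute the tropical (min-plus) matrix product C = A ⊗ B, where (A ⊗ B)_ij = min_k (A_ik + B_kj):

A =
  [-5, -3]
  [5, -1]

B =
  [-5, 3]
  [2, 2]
A ⊗ B =
  [-10, -2]
  [0, 1]

Apply the min-plus product entry-by-entry:
  C[0][0] = min over k of (A[0][0] + B[0][0] = -5 + -5 = -10, A[0][1] + B[1][0] = -3 + 2 = -1) = -10 (attained at k = 0)
  C[0][1] = min over k of (A[0][0] + B[0][1] = -5 + 3 = -2, A[0][1] + B[1][1] = -3 + 2 = -1) = -2 (attained at k = 0)
  C[1][0] = min over k of (A[1][0] + B[0][0] = 5 + -5 = 0, A[1][1] + B[1][0] = -1 + 2 = 1) = 0 (attained at k = 0)
  C[1][1] = min over k of (A[1][0] + B[0][1] = 5 + 3 = 8, A[1][1] + B[1][1] = -1 + 2 = 1) = 1 (attained at k = 1)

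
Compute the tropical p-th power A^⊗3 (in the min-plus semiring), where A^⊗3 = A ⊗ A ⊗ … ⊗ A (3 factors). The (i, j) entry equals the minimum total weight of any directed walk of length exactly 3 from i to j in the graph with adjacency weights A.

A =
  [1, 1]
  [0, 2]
A^⊗3 =
  [2, 2]
  [1, 2]

Each entry (A^⊗3)_ij equals the minimum over all length-3 walks i = v_0 → v_1 → … → v_3 = j of Σ_t A[v_t][v_{t+1}]. For example, for (i, j) = (0, 1) we minimise over 4 possible intermediate vertex sequences; the minimum is 2, attained along the walk 0 → 1 → 0 → 1.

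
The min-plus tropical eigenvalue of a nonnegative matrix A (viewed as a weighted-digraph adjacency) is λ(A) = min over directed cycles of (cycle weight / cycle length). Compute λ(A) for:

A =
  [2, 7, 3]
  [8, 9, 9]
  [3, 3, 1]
λ(A) = 1

Enumerate directed cycles and compute their means (weight / length). Sample:
  cycle 0 → 0: weight = 2, length = 1, mean = 2/1 ≈ 2.000
  cycle 1 → 1: weight = 9, length = 1, mean = 9/1 ≈ 9.000
  cycle 2 → 2: weight = 1, length = 1, mean = 1/1 ≈ 1.000
  cycle 0 → 1 → 0: weight = 15, length = 2, mean = 15/2 ≈ 7.500
  cycle 0 → 2 → 0: weight = 6, length = 2, mean = 6/2 ≈ 3.000
  cycle 1 → 0 → 1: weight = 15, length = 2, mean = 15/2 ≈ 7.500
Minimum mean = 1.000, attained e.g. along the cycle 2 → 2 with weight 1 and length 1. So λ(A) = 1/1 = 1.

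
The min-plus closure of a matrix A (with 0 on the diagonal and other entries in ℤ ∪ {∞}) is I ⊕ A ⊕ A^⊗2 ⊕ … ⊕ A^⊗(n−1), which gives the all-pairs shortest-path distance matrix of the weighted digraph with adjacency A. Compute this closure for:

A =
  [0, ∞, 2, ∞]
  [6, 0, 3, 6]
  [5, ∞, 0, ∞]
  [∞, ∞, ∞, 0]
Closure =
  [0, ∞, 2, ∞]
  [6, 0, 3, 6]
  [5, ∞, 0, ∞]
  [∞, ∞, ∞, 0]

This is the Floyd-Warshall all-pairs shortest-path computation. For each intermediate vertex k = 0, 1, …, 3, update dist[i][j] ← min(dist[i][j], dist[i][k] + dist[k][j]). The final matrix gives, for each (i, j), the minimum total weight of any directed path from i to j (possibly empty when i = j).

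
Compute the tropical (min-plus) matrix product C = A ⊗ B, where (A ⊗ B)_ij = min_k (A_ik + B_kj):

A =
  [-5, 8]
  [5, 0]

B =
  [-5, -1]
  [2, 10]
A ⊗ B =
  [-10, -6]
  [0, 4]

Apply the min-plus product entry-by-entry:
  C[0][0] = min over k of (A[0][0] + B[0][0] = -5 + -5 = -10, A[0][1] + B[1][0] = 8 + 2 = 10) = -10 (attained at k = 0)
  C[0][1] = min over k of (A[0][0] + B[0][1] = -5 + -1 = -6, A[0][1] + B[1][1] = 8 + 10 = 18) = -6 (attained at k = 0)
  C[1][0] = min over k of (A[1][0] + B[0][0] = 5 + -5 = 0, A[1][1] + B[1][0] = 0 + 2 = 2) = 0 (attained at k = 0)
  C[1][1] = min over k of (A[1][0] + B[0][1] = 5 + -1 = 4, A[1][1] + B[1][1] = 0 + 10 = 10) = 4 (attained at k = 0)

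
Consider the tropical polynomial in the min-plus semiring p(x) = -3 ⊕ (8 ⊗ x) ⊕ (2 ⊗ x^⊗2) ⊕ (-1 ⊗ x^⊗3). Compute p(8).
p(8) = -3

A tropical monomial a ⊗ x^⊗i evaluates to a + i · x. Evaluating each term at x = 8:
  Term 0 contributes -3 + 0 · 8 = -3
  Term 1 contributes 8 + 1 · 8 = 16
  Term 2 contributes 2 + 2 · 8 = 18
  Term 3 contributes -1 + 3 · 8 = 23
p(8) = ⊕ of these = min[-3, 16, 18, 23] = -3.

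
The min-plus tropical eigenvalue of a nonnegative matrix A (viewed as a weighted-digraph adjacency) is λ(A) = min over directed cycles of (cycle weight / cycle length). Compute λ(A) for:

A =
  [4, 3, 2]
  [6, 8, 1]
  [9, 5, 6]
λ(A) = 3

Enumerate directed cycles and compute their means (weight / length). Sample:
  cycle 0 → 0: weight = 4, length = 1, mean = 4/1 ≈ 4.000
  cycle 1 → 1: weight = 8, length = 1, mean = 8/1 ≈ 8.000
  cycle 2 → 2: weight = 6, length = 1, mean = 6/1 ≈ 6.000
  cycle 0 → 1 → 0: weight = 9, length = 2, mean = 9/2 ≈ 4.500
  cycle 0 → 2 → 0: weight = 11, length = 2, mean = 11/2 ≈ 5.500
  cycle 1 → 0 → 1: weight = 9, length = 2, mean = 9/2 ≈ 4.500
Minimum mean = 3.000, attained e.g. along the cycle 1 → 2 → 1 with weight 6 and length 2. So λ(A) = 6/2 = 3.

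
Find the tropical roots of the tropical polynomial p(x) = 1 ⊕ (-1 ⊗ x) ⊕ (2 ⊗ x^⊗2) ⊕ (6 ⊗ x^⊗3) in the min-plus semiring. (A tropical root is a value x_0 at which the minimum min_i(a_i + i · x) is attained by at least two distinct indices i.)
Roots: {-4, -3, 2}

Each tropical root is a break point of the lower envelope of the lines y = a_i + i · x (there are 4 lines, with slopes 0, 1, ..., 3). Only the lines that attain the minimum somewhere contribute to roots; other lines are dominated. Here the surviving (envelope) indices are i = 3, i = 2, i = 1, i = 0.
Intersections between consecutive envelope lines give the roots: for adjacent envelope indices i < j the intersection is x = (a_i − a_j) / (j − i). Reading off the sorted break points: {-4, -3, 2}.
Verification: at each break x_0, at least two indices attain the minimum of min_i(a_i + i · x_0).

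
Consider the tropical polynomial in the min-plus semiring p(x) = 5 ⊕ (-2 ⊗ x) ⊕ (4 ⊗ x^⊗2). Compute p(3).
p(3) = 1

A tropical monomial a ⊗ x^⊗i evaluates to a + i · x. Evaluating each term at x = 3:
  Term 0 contributes 5 + 0 · 3 = 5
  Term 1 contributes -2 + 1 · 3 = 1
  Term 2 contributes 4 + 2 · 3 = 10
p(3) = ⊕ of these = min[5, 1, 10] = 1.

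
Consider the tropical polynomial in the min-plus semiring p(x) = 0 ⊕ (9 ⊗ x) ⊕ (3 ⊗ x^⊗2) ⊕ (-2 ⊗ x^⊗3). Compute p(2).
p(2) = 0

A tropical monomial a ⊗ x^⊗i evaluates to a + i · x. Evaluating each term at x = 2:
  Term 0 contributes 0 + 0 · 2 = 0
  Term 1 contributes 9 + 1 · 2 = 11
  Term 2 contributes 3 + 2 · 2 = 7
  Term 3 contributes -2 + 3 · 2 = 4
p(2) = ⊕ of these = min[0, 11, 7, 4] = 0.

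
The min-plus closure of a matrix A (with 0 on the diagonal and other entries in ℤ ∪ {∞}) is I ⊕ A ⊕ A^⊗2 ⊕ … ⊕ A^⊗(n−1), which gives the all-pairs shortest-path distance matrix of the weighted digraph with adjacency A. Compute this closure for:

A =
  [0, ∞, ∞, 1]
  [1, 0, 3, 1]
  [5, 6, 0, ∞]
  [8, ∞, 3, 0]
Closure =
  [0, 10, 4, 1]
  [1, 0, 3, 1]
  [5, 6, 0, 6]
  [8, 9, 3, 0]

This is the Floyd-Warshall all-pairs shortest-path computation. For each intermediate vertex k = 0, 1, …, 3, update dist[i][j] ← min(dist[i][j], dist[i][k] + dist[k][j]). The final matrix gives, for each (i, j), the minimum total weight of any directed path from i to j (possibly empty when i = j).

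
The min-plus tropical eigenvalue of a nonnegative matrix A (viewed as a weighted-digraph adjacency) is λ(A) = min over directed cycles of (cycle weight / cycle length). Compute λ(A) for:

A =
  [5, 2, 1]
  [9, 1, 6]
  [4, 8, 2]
λ(A) = 1

Enumerate directed cycles and compute their means (weight / length). Sample:
  cycle 0 → 0: weight = 5, length = 1, mean = 5/1 ≈ 5.000
  cycle 1 → 1: weight = 1, length = 1, mean = 1/1 ≈ 1.000
  cycle 2 → 2: weight = 2, length = 1, mean = 2/1 ≈ 2.000
  cycle 0 → 1 → 0: weight = 11, length = 2, mean = 11/2 ≈ 5.500
  cycle 0 → 2 → 0: weight = 5, length = 2, mean = 5/2 ≈ 2.500
  cycle 1 → 0 → 1: weight = 11, length = 2, mean = 11/2 ≈ 5.500
Minimum mean = 1.000, attained e.g. along the cycle 1 → 1 with weight 1 and length 1. So λ(A) = 1/1 = 1.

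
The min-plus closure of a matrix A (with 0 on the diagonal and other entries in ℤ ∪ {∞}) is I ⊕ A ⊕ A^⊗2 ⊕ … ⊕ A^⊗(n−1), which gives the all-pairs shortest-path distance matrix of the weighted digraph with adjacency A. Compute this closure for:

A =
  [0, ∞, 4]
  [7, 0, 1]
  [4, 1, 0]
Closure =
  [0, 5, 4]
  [5, 0, 1]
  [4, 1, 0]

This is the Floyd-Warshall all-pairs shortest-path computation. For each intermediate vertex k = 0, 1, …, 2, update dist[i][j] ← min(dist[i][j], dist[i][k] + dist[k][j]). The final matrix gives, for each (i, j), the minimum total weight of any directed path from i to j (possibly empty when i = j).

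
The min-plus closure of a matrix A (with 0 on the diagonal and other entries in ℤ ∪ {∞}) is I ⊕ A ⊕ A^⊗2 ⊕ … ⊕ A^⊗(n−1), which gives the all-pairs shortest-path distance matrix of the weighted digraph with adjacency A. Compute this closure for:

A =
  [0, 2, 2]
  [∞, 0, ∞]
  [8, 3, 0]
Closure =
  [0, 2, 2]
  [∞, 0, ∞]
  [8, 3, 0]

This is the Floyd-Warshall all-pairs shortest-path computation. For each intermediate vertex k = 0, 1, …, 2, update dist[i][j] ← min(dist[i][j], dist[i][k] + dist[k][j]). The final matrix gives, for each (i, j), the minimum total weight of any directed path from i to j (possibly empty when i = j).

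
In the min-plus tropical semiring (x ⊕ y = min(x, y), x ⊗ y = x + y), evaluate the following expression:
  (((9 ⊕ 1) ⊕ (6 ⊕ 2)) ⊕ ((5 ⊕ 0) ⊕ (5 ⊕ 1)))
(((9 ⊕ 1) ⊕ (6 ⊕ 2)) ⊕ ((5 ⊕ 0) ⊕ (5 ⊕ 1))) = 0

Expand innermost to outermost. Recall ⊕ takes the minimum of its arguments and ⊗ takes their sum. Working out the expression (((9 ⊕ 1) ⊕ (6 ⊕ 2)) ⊕ ((5 ⊕ 0) ⊕ (5 ⊕ 1))) gives 0.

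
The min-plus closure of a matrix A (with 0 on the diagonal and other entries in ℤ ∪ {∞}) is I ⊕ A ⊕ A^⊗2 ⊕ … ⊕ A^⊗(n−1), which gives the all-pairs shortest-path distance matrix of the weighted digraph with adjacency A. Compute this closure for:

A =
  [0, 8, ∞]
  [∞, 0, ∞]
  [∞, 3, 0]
Closure =
  [0, 8, ∞]
  [∞, 0, ∞]
  [∞, 3, 0]

This is the Floyd-Warshall all-pairs shortest-path computation. For each intermediate vertex k = 0, 1, …, 2, update dist[i][j] ← min(dist[i][j], dist[i][k] + dist[k][j]). The final matrix gives, for each (i, j), the minimum total weight of any directed path from i to j (possibly empty when i = j).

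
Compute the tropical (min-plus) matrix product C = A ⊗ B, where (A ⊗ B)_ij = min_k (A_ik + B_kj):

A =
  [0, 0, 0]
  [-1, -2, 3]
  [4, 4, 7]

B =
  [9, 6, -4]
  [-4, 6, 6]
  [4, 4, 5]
A ⊗ B =
  [-4, 4, -4]
  [-6, 4, -5]
  [0, 10, 0]

Apply the min-plus product entry-by-entry:
  C[0][0] = min over k of (A[0][0] + B[0][0] = 0 + 9 = 9, A[0][1] + B[1][0] = 0 + -4 = -4, A[0][2] + B[2][0] = 0 + 4 = 4) = -4 (attained at k = 1)
  C[0][1] = min over k of (A[0][0] + B[0][1] = 0 + 6 = 6, A[0][1] + B[1][1] = 0 + 6 = 6, A[0][2] + B[2][1] = 0 + 4 = 4) = 4 (attained at k = 2)
  C[0][2] = min over k of (A[0][0] + B[0][2] = 0 + -4 = -4, A[0][1] + B[1][2] = 0 + 6 = 6, A[0][2] + B[2][2] = 0 + 5 = 5) = -4 (attained at k = 0)
  C[1][0] = min over k of (A[1][0] + B[0][0] = -1 + 9 = 8, A[1][1] + B[1][0] = -2 + -4 = -6, A[1][2] + B[2][0] = 3 + 4 = 7) = -6 (attained at k = 1)
  C[1][1] = min over k of (A[1][0] + B[0][1] = -1 + 6 = 5, A[1][1] + B[1][1] = -2 + 6 = 4, A[1][2] + B[2][1] = 3 + 4 = 7) = 4 (attained at k = 1)
  C[1][2] = min over k of (A[1][0] + B[0][2] = -1 + -4 = -5, A[1][1] + B[1][2] = -2 + 6 = 4, A[1][2] + B[2][2] = 3 + 5 = 8) = -5 (attained at k = 0)
  C[2][0] = min over k of (A[2][0] + B[0][0] = 4 + 9 = 13, A[2][1] + B[1][0] = 4 + -4 = 0, A[2][2] + B[2][0] = 7 + 4 = 11) = 0 (attained at k = 1)
  C[2][1] = min over k of (A[2][0] + B[0][1] = 4 + 6 = 10, A[2][1] + B[1][1] = 4 + 6 = 10, A[2][2] + B[2][1] = 7 + 4 = 11) = 10 (attained at k = 0)
  C[2][2] = min over k of (A[2][0] + B[0][2] = 4 + -4 = 0, A[2][1] + B[1][2] = 4 + 6 = 10, A[2][2] + B[2][2] = 7 + 5 = 12) = 0 (attained at k = 0)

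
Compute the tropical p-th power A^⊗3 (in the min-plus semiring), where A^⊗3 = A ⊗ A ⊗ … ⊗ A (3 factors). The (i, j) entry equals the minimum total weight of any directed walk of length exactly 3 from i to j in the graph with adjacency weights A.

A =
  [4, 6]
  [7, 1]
A^⊗3 =
  [12, 8]
  [9, 3]

Each entry (A^⊗3)_ij equals the minimum over all length-3 walks i = v_0 → v_1 → … → v_3 = j of Σ_t A[v_t][v_{t+1}]. For example, for (i, j) = (0, 1) we minimise over 4 possible intermediate vertex sequences; the minimum is 8, attained along the walk 0 → 1 → 1 → 1.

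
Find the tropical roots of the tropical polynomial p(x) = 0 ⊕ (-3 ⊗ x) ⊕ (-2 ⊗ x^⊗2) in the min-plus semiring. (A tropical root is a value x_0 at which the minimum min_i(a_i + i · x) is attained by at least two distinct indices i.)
Roots: {-1, 3}

Each tropical root is a break point of the lower envelope of the lines y = a_i + i · x (there are 3 lines, with slopes 0, 1, ..., 2). Only the lines that attain the minimum somewhere contribute to roots; other lines are dominated. Here the surviving (envelope) indices are i = 2, i = 1, i = 0.
Intersections between consecutive envelope lines give the roots: for adjacent envelope indices i < j the intersection is x = (a_i − a_j) / (j − i). Reading off the sorted break points: {-1, 3}.
Verification: at each break x_0, at least two indices attain the minimum of min_i(a_i + i · x_0).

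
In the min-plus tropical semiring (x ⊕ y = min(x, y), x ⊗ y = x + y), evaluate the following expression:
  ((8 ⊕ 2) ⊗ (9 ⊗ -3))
((8 ⊕ 2) ⊗ (9 ⊗ -3)) = 8

Expand innermost to outermost. Recall ⊕ takes the minimum of its arguments and ⊗ takes their sum. Working out the expression ((8 ⊕ 2) ⊗ (9 ⊗ -3)) gives 8.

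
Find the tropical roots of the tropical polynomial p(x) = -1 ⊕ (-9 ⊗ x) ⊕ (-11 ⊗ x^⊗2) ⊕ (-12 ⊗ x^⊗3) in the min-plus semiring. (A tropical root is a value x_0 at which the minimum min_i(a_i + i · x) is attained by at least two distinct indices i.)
Roots: {1, 2, 8}

Each tropical root is a break point of the lower envelope of the lines y = a_i + i · x (there are 4 lines, with slopes 0, 1, ..., 3). Only the lines that attain the minimum somewhere contribute to roots; other lines are dominated. Here the surviving (envelope) indices are i = 3, i = 2, i = 1, i = 0.
Intersections between consecutive envelope lines give the roots: for adjacent envelope indices i < j the intersection is x = (a_i − a_j) / (j − i). Reading off the sorted break points: {1, 2, 8}.
Verification: at each break x_0, at least two indices attain the minimum of min_i(a_i + i · x_0).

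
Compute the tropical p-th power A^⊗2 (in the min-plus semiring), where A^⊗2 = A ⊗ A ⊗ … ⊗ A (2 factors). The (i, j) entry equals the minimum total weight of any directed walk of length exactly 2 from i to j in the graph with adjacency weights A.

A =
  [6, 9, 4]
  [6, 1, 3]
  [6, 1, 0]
A^⊗2 =
  [10, 5, 4]
  [7, 2, 3]
  [6, 1, 0]

Each entry (A^⊗2)_ij equals the minimum over all length-2 walks i = v_0 → v_1 → … → v_2 = j of Σ_t A[v_t][v_{t+1}]. For example, for (i, j) = (0, 2) we minimise over 3 possible intermediate vertex sequences; the minimum is 4, attained along the walk 0 → 2 → 2.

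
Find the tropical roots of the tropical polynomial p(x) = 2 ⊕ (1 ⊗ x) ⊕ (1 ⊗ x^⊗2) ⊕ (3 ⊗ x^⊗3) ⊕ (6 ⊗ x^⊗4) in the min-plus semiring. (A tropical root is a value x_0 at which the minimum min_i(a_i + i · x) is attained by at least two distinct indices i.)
Roots: {-3, -2, 0, 1}

Each tropical root is a break point of the lower envelope of the lines y = a_i + i · x (there are 5 lines, with slopes 0, 1, ..., 4). Only the lines that attain the minimum somewhere contribute to roots; other lines are dominated. Here the surviving (envelope) indices are i = 4, i = 3, i = 2, i = 1, i = 0.
Intersections between consecutive envelope lines give the roots: for adjacent envelope indices i < j the intersection is x = (a_i − a_j) / (j − i). Reading off the sorted break points: {-3, -2, 0, 1}.
Verification: at each break x_0, at least two indices attain the minimum of min_i(a_i + i · x_0).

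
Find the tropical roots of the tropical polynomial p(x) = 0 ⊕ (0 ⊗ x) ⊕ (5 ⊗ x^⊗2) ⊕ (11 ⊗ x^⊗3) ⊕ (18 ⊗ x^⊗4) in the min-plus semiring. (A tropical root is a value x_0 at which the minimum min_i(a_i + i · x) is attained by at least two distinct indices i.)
Roots: {-7, -6, -5, 0}

Each tropical root is a break point of the lower envelope of the lines y = a_i + i · x (there are 5 lines, with slopes 0, 1, ..., 4). Only the lines that attain the minimum somewhere contribute to roots; other lines are dominated. Here the surviving (envelope) indices are i = 4, i = 3, i = 2, i = 1, i = 0.
Intersections between consecutive envelope lines give the roots: for adjacent envelope indices i < j the intersection is x = (a_i − a_j) / (j − i). Reading off the sorted break points: {-7, -6, -5, 0}.
Verification: at each break x_0, at least two indices attain the minimum of min_i(a_i + i · x_0).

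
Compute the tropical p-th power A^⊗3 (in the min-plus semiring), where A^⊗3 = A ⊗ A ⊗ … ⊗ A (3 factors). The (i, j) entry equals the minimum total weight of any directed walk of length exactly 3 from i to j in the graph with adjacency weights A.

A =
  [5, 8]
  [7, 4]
A^⊗3 =
  [15, 16]
  [15, 12]

Each entry (A^⊗3)_ij equals the minimum over all length-3 walks i = v_0 → v_1 → … → v_3 = j of Σ_t A[v_t][v_{t+1}]. For example, for (i, j) = (0, 1) we minimise over 4 possible intermediate vertex sequences; the minimum is 16, attained along the walk 0 → 1 → 1 → 1.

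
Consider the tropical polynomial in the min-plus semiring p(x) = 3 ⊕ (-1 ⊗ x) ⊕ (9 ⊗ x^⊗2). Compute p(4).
p(4) = 3

A tropical monomial a ⊗ x^⊗i evaluates to a + i · x. Evaluating each term at x = 4:
  Term 0 contributes 3 + 0 · 4 = 3
  Term 1 contributes -1 + 1 · 4 = 3
  Term 2 contributes 9 + 2 · 4 = 17
p(4) = ⊕ of these = min[3, 3, 17] = 3.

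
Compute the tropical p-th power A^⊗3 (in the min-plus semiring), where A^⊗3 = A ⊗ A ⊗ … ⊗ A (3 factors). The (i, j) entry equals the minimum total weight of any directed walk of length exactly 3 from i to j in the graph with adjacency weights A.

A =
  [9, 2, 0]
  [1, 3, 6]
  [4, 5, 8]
A^⊗3 =
  [6, 5, 3]
  [4, 6, 4]
  [7, 8, 6]

Each entry (A^⊗3)_ij equals the minimum over all length-3 walks i = v_0 → v_1 → … → v_3 = j of Σ_t A[v_t][v_{t+1}]. For example, for (i, j) = (0, 2) we minimise over 9 possible intermediate vertex sequences; the minimum is 3, attained along the walk 0 → 1 → 0 → 2.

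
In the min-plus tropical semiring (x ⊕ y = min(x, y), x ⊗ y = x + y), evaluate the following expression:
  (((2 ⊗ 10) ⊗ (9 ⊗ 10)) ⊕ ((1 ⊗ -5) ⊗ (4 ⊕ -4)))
(((2 ⊗ 10) ⊗ (9 ⊗ 10)) ⊕ ((1 ⊗ -5) ⊗ (4 ⊕ -4))) = -8

Expand innermost to outermost. Recall ⊕ takes the minimum of its arguments and ⊗ takes their sum. Working out the expression (((2 ⊗ 10) ⊗ (9 ⊗ 10)) ⊕ ((1 ⊗ -5) ⊗ (4 ⊕ -4))) gives -8.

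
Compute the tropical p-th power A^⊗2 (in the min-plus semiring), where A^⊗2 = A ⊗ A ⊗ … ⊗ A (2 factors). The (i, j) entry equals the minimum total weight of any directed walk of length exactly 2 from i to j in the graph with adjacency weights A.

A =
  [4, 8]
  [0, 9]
A^⊗2 =
  [8, 12]
  [4, 8]

Each entry (A^⊗2)_ij equals the minimum over all length-2 walks i = v_0 → v_1 → … → v_2 = j of Σ_t A[v_t][v_{t+1}]. For example, for (i, j) = (0, 1) we minimise over 2 possible intermediate vertex sequences; the minimum is 12, attained along the walk 0 → 0 → 1.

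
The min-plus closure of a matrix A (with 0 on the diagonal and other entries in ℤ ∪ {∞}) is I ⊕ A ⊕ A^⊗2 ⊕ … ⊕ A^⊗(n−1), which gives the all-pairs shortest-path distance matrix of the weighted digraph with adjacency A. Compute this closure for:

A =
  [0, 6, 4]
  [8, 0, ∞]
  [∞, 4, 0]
Closure =
  [0, 6, 4]
  [8, 0, 12]
  [12, 4, 0]

This is the Floyd-Warshall all-pairs shortest-path computation. For each intermediate vertex k = 0, 1, …, 2, update dist[i][j] ← min(dist[i][j], dist[i][k] + dist[k][j]). The final matrix gives, for each (i, j), the minimum total weight of any directed path from i to j (possibly empty when i = j).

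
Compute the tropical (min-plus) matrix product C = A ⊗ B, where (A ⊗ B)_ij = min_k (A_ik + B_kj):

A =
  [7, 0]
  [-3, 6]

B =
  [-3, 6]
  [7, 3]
A ⊗ B =
  [4, 3]
  [-6, 3]

Apply the min-plus product entry-by-entry:
  C[0][0] = min over k of (A[0][0] + B[0][0] = 7 + -3 = 4, A[0][1] + B[1][0] = 0 + 7 = 7) = 4 (attained at k = 0)
  C[0][1] = min over k of (A[0][0] + B[0][1] = 7 + 6 = 13, A[0][1] + B[1][1] = 0 + 3 = 3) = 3 (attained at k = 1)
  C[1][0] = min over k of (A[1][0] + B[0][0] = -3 + -3 = -6, A[1][1] + B[1][0] = 6 + 7 = 13) = -6 (attained at k = 0)
  C[1][1] = min over k of (A[1][0] + B[0][1] = -3 + 6 = 3, A[1][1] + B[1][1] = 6 + 3 = 9) = 3 (attained at k = 0)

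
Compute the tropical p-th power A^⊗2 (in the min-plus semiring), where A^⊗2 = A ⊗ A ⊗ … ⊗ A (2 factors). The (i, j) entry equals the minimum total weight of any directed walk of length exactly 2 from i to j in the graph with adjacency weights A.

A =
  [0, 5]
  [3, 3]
A^⊗2 =
  [0, 5]
  [3, 6]

Each entry (A^⊗2)_ij equals the minimum over all length-2 walks i = v_0 → v_1 → … → v_2 = j of Σ_t A[v_t][v_{t+1}]. For example, for (i, j) = (0, 1) we minimise over 2 possible intermediate vertex sequences; the minimum is 5, attained along the walk 0 → 0 → 1.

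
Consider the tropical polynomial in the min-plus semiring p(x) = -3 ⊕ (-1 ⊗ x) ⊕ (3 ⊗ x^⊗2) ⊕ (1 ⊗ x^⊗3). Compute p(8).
p(8) = -3

A tropical monomial a ⊗ x^⊗i evaluates to a + i · x. Evaluating each term at x = 8:
  Term 0 contributes -3 + 0 · 8 = -3
  Term 1 contributes -1 + 1 · 8 = 7
  Term 2 contributes 3 + 2 · 8 = 19
  Term 3 contributes 1 + 3 · 8 = 25
p(8) = ⊕ of these = min[-3, 7, 19, 25] = -3.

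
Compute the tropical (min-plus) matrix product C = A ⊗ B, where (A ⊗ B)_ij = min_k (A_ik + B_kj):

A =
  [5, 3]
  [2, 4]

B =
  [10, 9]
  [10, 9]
A ⊗ B =
  [13, 12]
  [12, 11]

Apply the min-plus product entry-by-entry:
  C[0][0] = min over k of (A[0][0] + B[0][0] = 5 + 10 = 15, A[0][1] + B[1][0] = 3 + 10 = 13) = 13 (attained at k = 1)
  C[0][1] = min over k of (A[0][0] + B[0][1] = 5 + 9 = 14, A[0][1] + B[1][1] = 3 + 9 = 12) = 12 (attained at k = 1)
  C[1][0] = min over k of (A[1][0] + B[0][0] = 2 + 10 = 12, A[1][1] + B[1][0] = 4 + 10 = 14) = 12 (attained at k = 0)
  C[1][1] = min over k of (A[1][0] + B[0][1] = 2 + 9 = 11, A[1][1] + B[1][1] = 4 + 9 = 13) = 11 (attained at k = 0)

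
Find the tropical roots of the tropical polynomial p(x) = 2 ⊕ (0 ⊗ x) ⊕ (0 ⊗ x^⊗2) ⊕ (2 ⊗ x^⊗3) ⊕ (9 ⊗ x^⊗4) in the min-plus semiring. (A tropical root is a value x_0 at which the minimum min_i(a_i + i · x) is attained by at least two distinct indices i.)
Roots: {-7, -2, 0, 2}

Each tropical root is a break point of the lower envelope of the lines y = a_i + i · x (there are 5 lines, with slopes 0, 1, ..., 4). Only the lines that attain the minimum somewhere contribute to roots; other lines are dominated. Here the surviving (envelope) indices are i = 4, i = 3, i = 2, i = 1, i = 0.
Intersections between consecutive envelope lines give the roots: for adjacent envelope indices i < j the intersection is x = (a_i − a_j) / (j − i). Reading off the sorted break points: {-7, -2, 0, 2}.
Verification: at each break x_0, at least two indices attain the minimum of min_i(a_i + i · x_0).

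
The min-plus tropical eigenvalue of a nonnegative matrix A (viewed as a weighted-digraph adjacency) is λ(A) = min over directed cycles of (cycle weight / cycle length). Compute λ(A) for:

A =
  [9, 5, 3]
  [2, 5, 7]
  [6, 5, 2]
λ(A) = 2

Enumerate directed cycles and compute their means (weight / length). Sample:
  cycle 0 → 0: weight = 9, length = 1, mean = 9/1 ≈ 9.000
  cycle 1 → 1: weight = 5, length = 1, mean = 5/1 ≈ 5.000
  cycle 2 → 2: weight = 2, length = 1, mean = 2/1 ≈ 2.000
  cycle 0 → 1 → 0: weight = 7, length = 2, mean = 7/2 ≈ 3.500
  cycle 0 → 2 → 0: weight = 9, length = 2, mean = 9/2 ≈ 4.500
  cycle 1 → 0 → 1: weight = 7, length = 2, mean = 7/2 ≈ 3.500
Minimum mean = 2.000, attained e.g. along the cycle 2 → 2 with weight 2 and length 1. So λ(A) = 2/1 = 2.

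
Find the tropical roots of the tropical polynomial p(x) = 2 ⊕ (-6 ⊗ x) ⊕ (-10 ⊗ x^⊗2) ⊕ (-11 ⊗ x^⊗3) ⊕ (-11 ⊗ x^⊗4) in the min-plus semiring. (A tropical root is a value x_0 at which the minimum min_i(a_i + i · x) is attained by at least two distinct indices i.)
Roots: {0, 1, 4, 8}

Each tropical root is a break point of the lower envelope of the lines y = a_i + i · x (there are 5 lines, with slopes 0, 1, ..., 4). Only the lines that attain the minimum somewhere contribute to roots; other lines are dominated. Here the surviving (envelope) indices are i = 4, i = 3, i = 2, i = 1, i = 0.
Intersections between consecutive envelope lines give the roots: for adjacent envelope indices i < j the intersection is x = (a_i − a_j) / (j − i). Reading off the sorted break points: {0, 1, 4, 8}.
Verification: at each break x_0, at least two indices attain the minimum of min_i(a_i + i · x_0).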